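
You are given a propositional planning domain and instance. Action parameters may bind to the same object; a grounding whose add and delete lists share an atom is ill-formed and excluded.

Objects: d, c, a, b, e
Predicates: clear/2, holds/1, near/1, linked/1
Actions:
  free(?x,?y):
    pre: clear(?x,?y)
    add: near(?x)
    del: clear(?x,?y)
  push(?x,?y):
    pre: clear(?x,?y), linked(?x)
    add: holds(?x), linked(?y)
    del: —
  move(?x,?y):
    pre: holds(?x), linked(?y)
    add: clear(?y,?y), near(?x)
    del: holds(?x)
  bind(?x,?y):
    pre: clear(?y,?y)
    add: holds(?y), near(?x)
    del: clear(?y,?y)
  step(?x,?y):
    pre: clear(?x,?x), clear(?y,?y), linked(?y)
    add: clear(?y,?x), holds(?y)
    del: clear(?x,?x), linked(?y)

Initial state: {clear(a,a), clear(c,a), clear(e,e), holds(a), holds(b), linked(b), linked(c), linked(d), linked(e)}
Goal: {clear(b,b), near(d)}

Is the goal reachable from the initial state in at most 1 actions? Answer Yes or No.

1. move(a,b)  →  {clear(a,a), clear(b,b), clear(c,a), clear(e,e), holds(b), linked(b), linked(c), linked(d), linked(e), near(a)}
2. bind(d,a)  →  {clear(b,b), clear(c,a), clear(e,e), holds(a), holds(b), linked(b), linked(c), linked(d), linked(e), near(a), near(d)}
optimal plan length = 2; 2 > 1

No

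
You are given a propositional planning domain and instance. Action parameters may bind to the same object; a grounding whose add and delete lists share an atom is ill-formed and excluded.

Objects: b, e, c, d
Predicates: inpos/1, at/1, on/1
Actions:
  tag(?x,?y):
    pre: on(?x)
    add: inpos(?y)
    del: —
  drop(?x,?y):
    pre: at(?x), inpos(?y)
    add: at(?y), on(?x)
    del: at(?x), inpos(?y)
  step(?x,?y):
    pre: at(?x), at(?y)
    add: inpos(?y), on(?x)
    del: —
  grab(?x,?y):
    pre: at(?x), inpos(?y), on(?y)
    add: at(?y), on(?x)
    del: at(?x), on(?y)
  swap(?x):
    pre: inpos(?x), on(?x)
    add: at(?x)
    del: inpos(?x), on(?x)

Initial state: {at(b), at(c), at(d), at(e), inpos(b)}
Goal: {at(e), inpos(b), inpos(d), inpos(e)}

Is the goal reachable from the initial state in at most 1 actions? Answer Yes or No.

No

1. step(b,e)  →  {at(b), at(c), at(d), at(e), inpos(b), inpos(e), on(b)}
2. tag(b,d)  →  {at(b), at(c), at(d), at(e), inpos(b), inpos(d), inpos(e), on(b)}
optimal plan length = 2; 2 > 1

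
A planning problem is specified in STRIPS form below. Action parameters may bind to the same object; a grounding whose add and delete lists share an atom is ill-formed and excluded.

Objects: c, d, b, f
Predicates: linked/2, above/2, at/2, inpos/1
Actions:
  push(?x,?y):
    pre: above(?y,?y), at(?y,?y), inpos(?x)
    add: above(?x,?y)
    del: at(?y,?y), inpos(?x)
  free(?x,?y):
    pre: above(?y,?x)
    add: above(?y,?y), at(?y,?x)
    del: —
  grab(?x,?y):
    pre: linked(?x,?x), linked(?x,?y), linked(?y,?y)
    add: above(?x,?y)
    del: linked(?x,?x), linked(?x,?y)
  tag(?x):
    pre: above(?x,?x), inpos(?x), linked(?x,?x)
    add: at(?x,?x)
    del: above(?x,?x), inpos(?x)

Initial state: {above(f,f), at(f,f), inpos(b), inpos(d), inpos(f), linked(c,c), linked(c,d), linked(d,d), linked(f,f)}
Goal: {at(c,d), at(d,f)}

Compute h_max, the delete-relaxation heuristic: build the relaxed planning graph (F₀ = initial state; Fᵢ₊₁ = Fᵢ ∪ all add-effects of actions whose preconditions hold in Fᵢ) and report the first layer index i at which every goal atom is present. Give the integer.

2

F0 = init (9 atoms)
F1 = F0 ∪ {above(b,f), above(c,c), above(c,d), above(d,d), above(d,f)}  (14 atoms)
F2 = F1 ∪ {above(b,b), at(b,f), at(c,c), at(c,d), at(d,d), at(d,f)}  (20 atoms)
goal ⊆ F2  ⇒  h_max = 2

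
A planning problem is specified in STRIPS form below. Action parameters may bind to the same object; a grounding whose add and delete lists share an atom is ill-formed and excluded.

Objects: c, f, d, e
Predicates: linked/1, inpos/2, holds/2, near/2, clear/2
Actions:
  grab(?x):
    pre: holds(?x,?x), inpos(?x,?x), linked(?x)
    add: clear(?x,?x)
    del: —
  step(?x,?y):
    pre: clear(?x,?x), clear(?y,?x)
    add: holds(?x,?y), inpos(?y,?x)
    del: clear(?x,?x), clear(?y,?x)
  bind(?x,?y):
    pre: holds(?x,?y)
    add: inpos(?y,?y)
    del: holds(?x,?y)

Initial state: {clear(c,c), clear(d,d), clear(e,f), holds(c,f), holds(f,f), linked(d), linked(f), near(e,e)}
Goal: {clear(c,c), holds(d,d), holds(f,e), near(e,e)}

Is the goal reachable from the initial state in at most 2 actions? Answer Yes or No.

1. step(d,d)  →  {clear(c,c), clear(e,f), holds(c,f), holds(d,d), holds(f,f), inpos(d,d), linked(d), linked(f), near(e,e)}
2. bind(c,f)  →  {clear(c,c), clear(e,f), holds(d,d), holds(f,f), inpos(d,d), inpos(f,f), linked(d), linked(f), near(e,e)}
3. grab(f)  →  {clear(c,c), clear(e,f), clear(f,f), holds(d,d), holds(f,f), inpos(d,d), inpos(f,f), linked(d), linked(f), near(e,e)}
4. step(f,e)  →  {clear(c,c), holds(d,d), holds(f,e), holds(f,f), inpos(d,d), inpos(e,f), inpos(f,f), linked(d), linked(f), near(e,e)}
optimal plan length = 4; 4 > 2

No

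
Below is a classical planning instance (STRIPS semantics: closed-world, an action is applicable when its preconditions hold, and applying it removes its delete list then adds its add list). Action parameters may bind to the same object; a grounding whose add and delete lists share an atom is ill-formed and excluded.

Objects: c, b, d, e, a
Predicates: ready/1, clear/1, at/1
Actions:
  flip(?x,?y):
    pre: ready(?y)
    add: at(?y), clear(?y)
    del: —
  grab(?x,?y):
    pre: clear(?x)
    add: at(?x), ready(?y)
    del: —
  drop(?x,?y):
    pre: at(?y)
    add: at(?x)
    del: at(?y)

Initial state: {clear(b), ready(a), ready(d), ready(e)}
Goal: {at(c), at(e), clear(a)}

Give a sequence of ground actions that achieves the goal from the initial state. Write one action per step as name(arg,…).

1. flip(c,e)  →  {at(e), clear(b), clear(e), ready(a), ready(d), ready(e)}
2. flip(c,a)  →  {at(a), at(e), clear(a), clear(b), clear(e), ready(a), ready(d), ready(e)}
3. drop(c,a)  →  {at(c), at(e), clear(a), clear(b), clear(e), ready(a), ready(d), ready(e)}

flip(c,e); flip(c,a); drop(c,a)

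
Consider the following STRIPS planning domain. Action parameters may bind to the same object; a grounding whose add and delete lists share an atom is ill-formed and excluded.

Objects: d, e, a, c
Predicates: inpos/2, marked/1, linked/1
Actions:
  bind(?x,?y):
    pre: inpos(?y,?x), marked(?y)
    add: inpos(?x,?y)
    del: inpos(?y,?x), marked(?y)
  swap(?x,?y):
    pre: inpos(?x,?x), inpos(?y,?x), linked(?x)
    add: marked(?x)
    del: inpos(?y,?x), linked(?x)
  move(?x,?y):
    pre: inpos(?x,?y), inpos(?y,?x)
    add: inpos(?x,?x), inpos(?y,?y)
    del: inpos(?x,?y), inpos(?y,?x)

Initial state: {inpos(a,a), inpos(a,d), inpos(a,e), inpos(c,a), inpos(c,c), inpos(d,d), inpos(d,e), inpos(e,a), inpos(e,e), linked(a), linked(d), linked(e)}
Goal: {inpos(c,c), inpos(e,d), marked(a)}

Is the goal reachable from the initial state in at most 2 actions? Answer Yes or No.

1. swap(d,d)  →  {inpos(a,a), inpos(a,d), inpos(a,e), inpos(c,a), inpos(c,c), inpos(d,e), inpos(e,a), inpos(e,e), linked(a), linked(e), marked(d)}
2. bind(e,d)  →  {inpos(a,a), inpos(a,d), inpos(a,e), inpos(c,a), inpos(c,c), inpos(e,a), inpos(e,d), inpos(e,e), linked(a), linked(e)}
3. swap(a,e)  →  {inpos(a,a), inpos(a,d), inpos(a,e), inpos(c,a), inpos(c,c), inpos(e,d), inpos(e,e), linked(e), marked(a)}
optimal plan length = 3; 3 > 2

No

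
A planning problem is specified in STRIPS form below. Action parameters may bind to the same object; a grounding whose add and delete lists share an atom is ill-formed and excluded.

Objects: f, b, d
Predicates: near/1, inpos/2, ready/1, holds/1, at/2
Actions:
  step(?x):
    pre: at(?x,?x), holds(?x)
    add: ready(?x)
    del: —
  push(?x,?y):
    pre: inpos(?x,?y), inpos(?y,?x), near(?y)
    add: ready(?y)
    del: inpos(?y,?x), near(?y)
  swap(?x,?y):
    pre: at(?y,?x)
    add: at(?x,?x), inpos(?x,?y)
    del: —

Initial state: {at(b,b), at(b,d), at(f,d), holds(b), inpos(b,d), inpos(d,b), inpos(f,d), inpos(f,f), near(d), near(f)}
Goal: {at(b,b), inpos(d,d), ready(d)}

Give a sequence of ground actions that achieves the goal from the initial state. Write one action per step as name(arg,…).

1. push(b,d)  →  {at(b,b), at(b,d), at(f,d), holds(b), inpos(b,d), inpos(f,d), inpos(f,f), near(f), ready(d)}
2. swap(d,f)  →  {at(b,b), at(b,d), at(d,d), at(f,d), holds(b), inpos(b,d), inpos(d,f), inpos(f,d), inpos(f,f), near(f), ready(d)}
3. swap(d,d)  →  {at(b,b), at(b,d), at(d,d), at(f,d), holds(b), inpos(b,d), inpos(d,d), inpos(d,f), inpos(f,d), inpos(f,f), near(f), ready(d)}

push(b,d); swap(d,f); swap(d,d)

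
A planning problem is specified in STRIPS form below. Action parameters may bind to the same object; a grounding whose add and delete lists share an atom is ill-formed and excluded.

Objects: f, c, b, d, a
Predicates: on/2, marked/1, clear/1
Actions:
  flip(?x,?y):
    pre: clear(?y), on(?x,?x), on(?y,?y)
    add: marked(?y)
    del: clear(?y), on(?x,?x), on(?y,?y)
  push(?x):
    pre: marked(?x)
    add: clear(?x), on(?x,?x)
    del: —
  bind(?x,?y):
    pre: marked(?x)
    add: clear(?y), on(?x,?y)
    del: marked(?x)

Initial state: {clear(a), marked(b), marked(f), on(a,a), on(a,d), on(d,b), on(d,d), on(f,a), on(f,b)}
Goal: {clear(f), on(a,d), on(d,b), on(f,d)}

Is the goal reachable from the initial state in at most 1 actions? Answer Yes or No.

No

1. push(f)  →  {clear(a), clear(f), marked(b), marked(f), on(a,a), on(a,d), on(d,b), on(d,d), on(f,a), on(f,b), on(f,f)}
2. bind(f,d)  →  {clear(a), clear(d), clear(f), marked(b), on(a,a), on(a,d), on(d,b), on(d,d), on(f,a), on(f,b), on(f,d), on(f,f)}
optimal plan length = 2; 2 > 1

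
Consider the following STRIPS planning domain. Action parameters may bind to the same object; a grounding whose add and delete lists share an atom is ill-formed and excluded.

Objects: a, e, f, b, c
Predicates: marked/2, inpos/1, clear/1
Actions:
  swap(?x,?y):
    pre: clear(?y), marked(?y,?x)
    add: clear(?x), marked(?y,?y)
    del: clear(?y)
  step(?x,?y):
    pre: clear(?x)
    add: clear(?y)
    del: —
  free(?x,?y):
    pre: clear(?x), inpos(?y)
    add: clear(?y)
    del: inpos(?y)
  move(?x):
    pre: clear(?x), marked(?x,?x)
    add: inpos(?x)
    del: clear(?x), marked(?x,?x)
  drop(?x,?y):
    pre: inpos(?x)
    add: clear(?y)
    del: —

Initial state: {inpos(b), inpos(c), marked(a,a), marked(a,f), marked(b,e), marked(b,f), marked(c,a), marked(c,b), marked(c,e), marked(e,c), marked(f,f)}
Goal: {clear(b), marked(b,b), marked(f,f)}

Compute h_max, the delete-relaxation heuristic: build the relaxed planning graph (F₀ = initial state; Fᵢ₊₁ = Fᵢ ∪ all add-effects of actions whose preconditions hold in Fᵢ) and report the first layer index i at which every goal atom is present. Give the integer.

2

F0 = init (11 atoms)
F1 = F0 ∪ {clear(a), clear(b), clear(c), clear(e), clear(f)}  (16 atoms)
F2 = F1 ∪ {inpos(a), inpos(f), marked(b,b), marked(c,c), marked(e,e)}  (21 atoms)
goal ⊆ F2  ⇒  h_max = 2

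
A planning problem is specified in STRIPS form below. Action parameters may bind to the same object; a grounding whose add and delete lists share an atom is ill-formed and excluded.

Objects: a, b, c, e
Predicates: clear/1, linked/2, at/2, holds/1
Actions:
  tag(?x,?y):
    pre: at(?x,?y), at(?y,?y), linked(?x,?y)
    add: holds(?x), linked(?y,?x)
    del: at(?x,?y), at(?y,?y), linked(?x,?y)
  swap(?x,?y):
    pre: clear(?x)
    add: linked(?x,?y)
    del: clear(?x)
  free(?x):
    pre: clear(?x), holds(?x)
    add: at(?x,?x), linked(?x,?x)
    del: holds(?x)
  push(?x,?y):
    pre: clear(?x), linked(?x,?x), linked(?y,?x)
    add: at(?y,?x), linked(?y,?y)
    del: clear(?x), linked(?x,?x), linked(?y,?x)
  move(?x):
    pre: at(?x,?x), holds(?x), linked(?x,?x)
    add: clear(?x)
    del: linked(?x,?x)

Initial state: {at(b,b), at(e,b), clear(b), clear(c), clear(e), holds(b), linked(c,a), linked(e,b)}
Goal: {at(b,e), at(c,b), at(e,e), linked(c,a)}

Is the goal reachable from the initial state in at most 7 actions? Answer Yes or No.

Yes

1. tag(e,b)  →  {clear(b), clear(c), clear(e), holds(b), holds(e), linked(b,e), linked(c,a)}
2. swap(c,b)  →  {clear(b), clear(e), holds(b), holds(e), linked(b,e), linked(c,a), linked(c,b)}
3. free(e)  →  {at(e,e), clear(b), clear(e), holds(b), linked(b,e), linked(c,a), linked(c,b), linked(e,e)}
4. push(e,b)  →  {at(b,e), at(e,e), clear(b), holds(b), linked(b,b), linked(c,a), linked(c,b)}
5. push(b,c)  →  {at(b,e), at(c,b), at(e,e), holds(b), linked(c,a), linked(c,c)}
optimal plan length = 5; 5 ≤ 7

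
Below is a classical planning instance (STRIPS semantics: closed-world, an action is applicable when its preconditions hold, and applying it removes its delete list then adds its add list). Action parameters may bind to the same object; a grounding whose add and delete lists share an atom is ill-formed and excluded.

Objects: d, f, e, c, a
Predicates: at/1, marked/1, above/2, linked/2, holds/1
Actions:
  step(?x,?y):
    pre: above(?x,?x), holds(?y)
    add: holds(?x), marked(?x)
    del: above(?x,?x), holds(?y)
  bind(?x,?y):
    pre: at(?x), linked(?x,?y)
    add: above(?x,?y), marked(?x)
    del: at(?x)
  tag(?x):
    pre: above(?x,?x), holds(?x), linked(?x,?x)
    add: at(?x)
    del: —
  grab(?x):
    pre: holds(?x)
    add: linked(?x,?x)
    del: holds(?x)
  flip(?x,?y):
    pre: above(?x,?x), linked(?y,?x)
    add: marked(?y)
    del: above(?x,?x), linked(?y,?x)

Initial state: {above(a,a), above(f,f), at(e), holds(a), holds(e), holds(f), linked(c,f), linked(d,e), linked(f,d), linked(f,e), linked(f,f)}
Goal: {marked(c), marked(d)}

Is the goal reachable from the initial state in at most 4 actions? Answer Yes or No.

1. grab(e)  →  {above(a,a), above(f,f), at(e), holds(a), holds(f), linked(c,f), linked(d,e), linked(e,e), linked(f,d), linked(f,e), linked(f,f)}
2. bind(e,e)  →  {above(a,a), above(e,e), above(f,f), holds(a), holds(f), linked(c,f), linked(d,e), linked(e,e), linked(f,d), linked(f,e), linked(f,f), marked(e)}
3. flip(f,c)  →  {above(a,a), above(e,e), holds(a), holds(f), linked(d,e), linked(e,e), linked(f,d), linked(f,e), linked(f,f), marked(c), marked(e)}
4. flip(e,d)  →  {above(a,a), holds(a), holds(f), linked(e,e), linked(f,d), linked(f,e), linked(f,f), marked(c), marked(d), marked(e)}
optimal plan length = 4; 4 ≤ 4

Yes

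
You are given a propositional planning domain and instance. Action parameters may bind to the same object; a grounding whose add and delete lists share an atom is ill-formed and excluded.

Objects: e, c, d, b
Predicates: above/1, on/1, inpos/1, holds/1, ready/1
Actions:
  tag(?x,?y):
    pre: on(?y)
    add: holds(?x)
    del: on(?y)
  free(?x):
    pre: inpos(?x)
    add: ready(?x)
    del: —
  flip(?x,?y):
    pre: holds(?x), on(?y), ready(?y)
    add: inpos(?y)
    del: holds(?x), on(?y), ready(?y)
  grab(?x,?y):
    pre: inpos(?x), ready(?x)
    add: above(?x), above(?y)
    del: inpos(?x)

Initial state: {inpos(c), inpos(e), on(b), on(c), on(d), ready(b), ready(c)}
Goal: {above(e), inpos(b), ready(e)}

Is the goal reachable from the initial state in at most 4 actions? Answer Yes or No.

Yes

1. tag(e,c)  →  {holds(e), inpos(c), inpos(e), on(b), on(d), ready(b), ready(c)}
2. free(e)  →  {holds(e), inpos(c), inpos(e), on(b), on(d), ready(b), ready(c), ready(e)}
3. flip(e,b)  →  {inpos(b), inpos(c), inpos(e), on(d), ready(c), ready(e)}
4. grab(e,e)  →  {above(e), inpos(b), inpos(c), on(d), ready(c), ready(e)}
optimal plan length = 4; 4 ≤ 4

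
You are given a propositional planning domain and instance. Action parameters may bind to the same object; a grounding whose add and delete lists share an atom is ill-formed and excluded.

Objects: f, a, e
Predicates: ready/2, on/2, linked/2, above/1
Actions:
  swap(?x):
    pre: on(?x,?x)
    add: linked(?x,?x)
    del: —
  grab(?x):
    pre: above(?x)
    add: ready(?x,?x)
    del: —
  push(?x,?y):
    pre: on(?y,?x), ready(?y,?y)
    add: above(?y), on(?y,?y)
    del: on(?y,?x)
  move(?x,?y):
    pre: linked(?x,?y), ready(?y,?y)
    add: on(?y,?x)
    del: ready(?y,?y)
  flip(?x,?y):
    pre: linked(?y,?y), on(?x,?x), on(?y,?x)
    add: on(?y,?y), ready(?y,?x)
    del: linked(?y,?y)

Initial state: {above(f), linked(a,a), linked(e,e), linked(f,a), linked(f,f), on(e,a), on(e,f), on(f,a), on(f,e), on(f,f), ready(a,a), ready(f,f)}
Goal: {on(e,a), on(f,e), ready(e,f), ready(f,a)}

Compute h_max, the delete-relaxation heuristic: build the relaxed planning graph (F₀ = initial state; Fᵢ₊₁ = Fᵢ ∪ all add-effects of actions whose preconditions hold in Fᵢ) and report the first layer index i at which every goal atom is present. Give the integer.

2

F0 = init (12 atoms)
F1 = F0 ∪ {on(a,a), on(a,f), on(e,e), ready(e,f)}  (16 atoms)
F2 = F1 ∪ {above(a), ready(a,f), ready(e,a), ready(e,e), ready(f,a), ready(f,e)}  (22 atoms)
goal ⊆ F2  ⇒  h_max = 2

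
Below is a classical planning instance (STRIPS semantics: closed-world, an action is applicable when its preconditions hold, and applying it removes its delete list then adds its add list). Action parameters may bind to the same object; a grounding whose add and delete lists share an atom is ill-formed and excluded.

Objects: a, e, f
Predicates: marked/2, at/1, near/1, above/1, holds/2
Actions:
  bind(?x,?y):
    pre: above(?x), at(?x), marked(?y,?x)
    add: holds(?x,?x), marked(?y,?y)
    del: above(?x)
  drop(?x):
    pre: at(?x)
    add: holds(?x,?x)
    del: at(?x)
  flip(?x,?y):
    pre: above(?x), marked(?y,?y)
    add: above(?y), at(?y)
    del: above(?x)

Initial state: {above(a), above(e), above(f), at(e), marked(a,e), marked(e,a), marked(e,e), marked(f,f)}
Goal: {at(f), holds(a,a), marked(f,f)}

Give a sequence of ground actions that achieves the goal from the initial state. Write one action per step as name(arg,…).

1. bind(e,a)  →  {above(a), above(f), at(e), holds(e,e), marked(a,a), marked(a,e), marked(e,a), marked(e,e), marked(f,f)}
2. flip(a,f)  →  {above(f), at(e), at(f), holds(e,e), marked(a,a), marked(a,e), marked(e,a), marked(e,e), marked(f,f)}
3. flip(f,a)  →  {above(a), at(a), at(e), at(f), holds(e,e), marked(a,a), marked(a,e), marked(e,a), marked(e,e), marked(f,f)}
4. bind(a,a)  →  {at(a), at(e), at(f), holds(a,a), holds(e,e), marked(a,a), marked(a,e), marked(e,a), marked(e,e), marked(f,f)}

bind(e,a); flip(a,f); flip(f,a); bind(a,a)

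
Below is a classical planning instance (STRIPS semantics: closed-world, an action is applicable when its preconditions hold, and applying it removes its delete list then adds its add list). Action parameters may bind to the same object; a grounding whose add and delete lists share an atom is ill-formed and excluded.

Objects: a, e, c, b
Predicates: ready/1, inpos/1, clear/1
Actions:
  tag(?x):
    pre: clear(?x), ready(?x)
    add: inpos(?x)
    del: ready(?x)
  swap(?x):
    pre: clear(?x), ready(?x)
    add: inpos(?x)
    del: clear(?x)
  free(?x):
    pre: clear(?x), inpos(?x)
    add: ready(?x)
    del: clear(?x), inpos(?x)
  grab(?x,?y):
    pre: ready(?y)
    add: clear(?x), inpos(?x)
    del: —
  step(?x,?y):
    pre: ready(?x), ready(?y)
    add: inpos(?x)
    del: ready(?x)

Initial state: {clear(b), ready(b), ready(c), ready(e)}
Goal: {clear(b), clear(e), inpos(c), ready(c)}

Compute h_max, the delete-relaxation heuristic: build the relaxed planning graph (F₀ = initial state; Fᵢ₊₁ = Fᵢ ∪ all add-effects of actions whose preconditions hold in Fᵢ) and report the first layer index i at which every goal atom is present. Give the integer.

1

F0 = init (4 atoms)
F1 = F0 ∪ {clear(a), clear(c), clear(e), inpos(a), inpos(b), inpos(c), inpos(e)}  (11 atoms)
goal ⊆ F1  ⇒  h_max = 1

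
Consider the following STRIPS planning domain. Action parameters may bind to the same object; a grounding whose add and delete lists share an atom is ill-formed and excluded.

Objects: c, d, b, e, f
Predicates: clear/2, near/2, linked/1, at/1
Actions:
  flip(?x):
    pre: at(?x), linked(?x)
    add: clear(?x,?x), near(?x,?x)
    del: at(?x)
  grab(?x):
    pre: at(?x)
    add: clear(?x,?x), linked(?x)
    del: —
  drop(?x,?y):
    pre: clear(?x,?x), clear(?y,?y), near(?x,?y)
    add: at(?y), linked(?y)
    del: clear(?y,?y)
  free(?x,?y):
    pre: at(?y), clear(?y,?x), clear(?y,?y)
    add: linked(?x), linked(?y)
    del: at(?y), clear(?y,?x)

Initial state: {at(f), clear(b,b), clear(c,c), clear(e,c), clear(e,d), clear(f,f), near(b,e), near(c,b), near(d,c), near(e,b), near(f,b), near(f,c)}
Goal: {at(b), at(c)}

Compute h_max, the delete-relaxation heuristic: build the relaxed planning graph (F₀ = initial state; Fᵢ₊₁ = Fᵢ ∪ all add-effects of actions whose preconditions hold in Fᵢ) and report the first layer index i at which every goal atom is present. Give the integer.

1

F0 = init (12 atoms)
F1 = F0 ∪ {at(b), at(c), linked(b), linked(c), linked(f)}  (17 atoms)
goal ⊆ F1  ⇒  h_max = 1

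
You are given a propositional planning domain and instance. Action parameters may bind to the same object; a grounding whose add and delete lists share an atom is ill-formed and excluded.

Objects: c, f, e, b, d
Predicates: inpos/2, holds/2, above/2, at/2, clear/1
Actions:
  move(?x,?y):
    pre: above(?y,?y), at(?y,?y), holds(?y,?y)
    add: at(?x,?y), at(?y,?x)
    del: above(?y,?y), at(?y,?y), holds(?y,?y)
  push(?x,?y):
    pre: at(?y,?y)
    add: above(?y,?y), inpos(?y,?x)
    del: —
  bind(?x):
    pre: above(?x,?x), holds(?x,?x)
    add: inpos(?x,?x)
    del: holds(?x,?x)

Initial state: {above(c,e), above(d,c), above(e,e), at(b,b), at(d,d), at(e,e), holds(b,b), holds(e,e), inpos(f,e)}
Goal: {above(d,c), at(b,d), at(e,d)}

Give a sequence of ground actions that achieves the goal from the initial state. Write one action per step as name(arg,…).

1. move(d,e)  →  {above(c,e), above(d,c), at(b,b), at(d,d), at(d,e), at(e,d), holds(b,b), inpos(f,e)}
2. push(c,b)  →  {above(b,b), above(c,e), above(d,c), at(b,b), at(d,d), at(d,e), at(e,d), holds(b,b), inpos(b,c), inpos(f,e)}
3. move(d,b)  →  {above(c,e), above(d,c), at(b,d), at(d,b), at(d,d), at(d,e), at(e,d), inpos(b,c), inpos(f,e)}

move(d,e); push(c,b); move(d,b)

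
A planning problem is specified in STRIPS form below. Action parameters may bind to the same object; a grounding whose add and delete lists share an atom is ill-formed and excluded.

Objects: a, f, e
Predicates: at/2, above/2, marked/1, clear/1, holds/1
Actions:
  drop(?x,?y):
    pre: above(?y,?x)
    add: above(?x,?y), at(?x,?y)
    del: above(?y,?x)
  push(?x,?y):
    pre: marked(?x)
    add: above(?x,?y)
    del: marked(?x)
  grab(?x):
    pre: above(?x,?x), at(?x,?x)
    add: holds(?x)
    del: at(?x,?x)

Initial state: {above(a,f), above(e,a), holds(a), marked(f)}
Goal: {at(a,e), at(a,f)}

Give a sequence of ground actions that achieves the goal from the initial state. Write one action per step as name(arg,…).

drop(a,e); drop(f,a); drop(a,f)

1. drop(a,e)  →  {above(a,e), above(a,f), at(a,e), holds(a), marked(f)}
2. drop(f,a)  →  {above(a,e), above(f,a), at(a,e), at(f,a), holds(a), marked(f)}
3. drop(a,f)  →  {above(a,e), above(a,f), at(a,e), at(a,f), at(f,a), holds(a), marked(f)}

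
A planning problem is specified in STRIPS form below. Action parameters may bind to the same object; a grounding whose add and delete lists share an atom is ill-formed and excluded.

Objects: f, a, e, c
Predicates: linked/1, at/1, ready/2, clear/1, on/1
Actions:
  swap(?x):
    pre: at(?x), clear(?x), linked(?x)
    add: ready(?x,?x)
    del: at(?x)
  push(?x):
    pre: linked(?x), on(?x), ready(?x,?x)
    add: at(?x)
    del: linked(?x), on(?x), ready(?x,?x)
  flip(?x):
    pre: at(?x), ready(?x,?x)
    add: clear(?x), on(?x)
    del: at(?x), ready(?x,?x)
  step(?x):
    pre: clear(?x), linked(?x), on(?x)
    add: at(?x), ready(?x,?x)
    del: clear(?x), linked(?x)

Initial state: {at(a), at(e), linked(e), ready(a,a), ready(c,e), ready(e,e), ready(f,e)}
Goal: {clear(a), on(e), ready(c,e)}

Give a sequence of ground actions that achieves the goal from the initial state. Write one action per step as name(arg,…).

1. flip(a)  →  {at(e), clear(a), linked(e), on(a), ready(c,e), ready(e,e), ready(f,e)}
2. flip(e)  →  {clear(a), clear(e), linked(e), on(a), on(e), ready(c,e), ready(f,e)}

flip(a); flip(e)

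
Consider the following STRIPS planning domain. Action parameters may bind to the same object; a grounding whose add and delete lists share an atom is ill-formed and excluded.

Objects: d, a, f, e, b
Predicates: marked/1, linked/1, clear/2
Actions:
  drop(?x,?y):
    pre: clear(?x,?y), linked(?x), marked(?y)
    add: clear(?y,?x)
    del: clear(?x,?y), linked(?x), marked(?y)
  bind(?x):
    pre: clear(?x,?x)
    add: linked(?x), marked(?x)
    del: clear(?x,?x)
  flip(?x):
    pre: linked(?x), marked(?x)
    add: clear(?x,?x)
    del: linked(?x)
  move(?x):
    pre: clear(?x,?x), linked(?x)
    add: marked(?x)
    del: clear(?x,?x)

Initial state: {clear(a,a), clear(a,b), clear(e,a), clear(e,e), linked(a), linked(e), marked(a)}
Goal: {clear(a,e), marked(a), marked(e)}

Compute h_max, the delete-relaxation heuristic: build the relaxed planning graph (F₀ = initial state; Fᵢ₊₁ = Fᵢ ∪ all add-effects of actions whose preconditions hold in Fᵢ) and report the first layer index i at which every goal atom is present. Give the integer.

F0 = init (7 atoms)
F1 = F0 ∪ {clear(a,e), marked(e)}  (9 atoms)
goal ⊆ F1  ⇒  h_max = 1

1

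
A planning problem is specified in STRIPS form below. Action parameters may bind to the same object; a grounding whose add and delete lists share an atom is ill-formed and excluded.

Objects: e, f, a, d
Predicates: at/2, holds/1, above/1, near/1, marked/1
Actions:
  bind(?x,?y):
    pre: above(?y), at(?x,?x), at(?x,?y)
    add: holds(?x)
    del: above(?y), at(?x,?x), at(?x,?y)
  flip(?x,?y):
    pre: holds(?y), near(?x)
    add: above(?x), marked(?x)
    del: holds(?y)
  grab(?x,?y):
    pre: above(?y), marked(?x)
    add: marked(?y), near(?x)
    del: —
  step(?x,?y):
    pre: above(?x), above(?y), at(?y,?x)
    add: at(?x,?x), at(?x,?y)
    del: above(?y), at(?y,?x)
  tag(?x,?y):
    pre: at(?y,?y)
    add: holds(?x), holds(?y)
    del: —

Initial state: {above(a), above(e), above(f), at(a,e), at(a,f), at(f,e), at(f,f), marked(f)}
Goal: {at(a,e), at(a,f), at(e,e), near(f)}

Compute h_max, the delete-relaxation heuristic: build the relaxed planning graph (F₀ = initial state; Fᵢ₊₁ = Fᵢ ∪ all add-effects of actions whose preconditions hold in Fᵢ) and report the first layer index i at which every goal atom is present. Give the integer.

F0 = init (8 atoms)
F1 = F0 ∪ {at(e,a), at(e,e), at(e,f), at(f,a), holds(a), holds(d), holds(e), holds(f), marked(a), marked(e), near(f)}  (19 atoms)
goal ⊆ F1  ⇒  h_max = 1

1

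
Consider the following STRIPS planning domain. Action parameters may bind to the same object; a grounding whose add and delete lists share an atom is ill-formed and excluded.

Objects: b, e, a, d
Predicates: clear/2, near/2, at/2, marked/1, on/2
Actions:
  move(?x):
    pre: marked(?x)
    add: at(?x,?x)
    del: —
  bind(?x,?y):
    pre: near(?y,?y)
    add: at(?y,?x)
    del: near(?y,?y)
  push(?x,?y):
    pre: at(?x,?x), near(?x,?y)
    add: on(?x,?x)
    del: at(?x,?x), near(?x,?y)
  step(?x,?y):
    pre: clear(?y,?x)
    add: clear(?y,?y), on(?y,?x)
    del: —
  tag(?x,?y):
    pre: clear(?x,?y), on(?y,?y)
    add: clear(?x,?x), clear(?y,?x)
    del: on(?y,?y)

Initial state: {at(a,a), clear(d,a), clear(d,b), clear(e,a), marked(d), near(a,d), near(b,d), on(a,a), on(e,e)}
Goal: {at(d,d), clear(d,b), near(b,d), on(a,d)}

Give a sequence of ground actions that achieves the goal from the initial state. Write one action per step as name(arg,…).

1. move(d)  →  {at(a,a), at(d,d), clear(d,a), clear(d,b), clear(e,a), marked(d), near(a,d), near(b,d), on(a,a), on(e,e)}
2. tag(d,a)  →  {at(a,a), at(d,d), clear(a,d), clear(d,a), clear(d,b), clear(d,d), clear(e,a), marked(d), near(a,d), near(b,d), on(e,e)}
3. step(d,a)  →  {at(a,a), at(d,d), clear(a,a), clear(a,d), clear(d,a), clear(d,b), clear(d,d), clear(e,a), marked(d), near(a,d), near(b,d), on(a,d), on(e,e)}

move(d); tag(d,a); step(d,a)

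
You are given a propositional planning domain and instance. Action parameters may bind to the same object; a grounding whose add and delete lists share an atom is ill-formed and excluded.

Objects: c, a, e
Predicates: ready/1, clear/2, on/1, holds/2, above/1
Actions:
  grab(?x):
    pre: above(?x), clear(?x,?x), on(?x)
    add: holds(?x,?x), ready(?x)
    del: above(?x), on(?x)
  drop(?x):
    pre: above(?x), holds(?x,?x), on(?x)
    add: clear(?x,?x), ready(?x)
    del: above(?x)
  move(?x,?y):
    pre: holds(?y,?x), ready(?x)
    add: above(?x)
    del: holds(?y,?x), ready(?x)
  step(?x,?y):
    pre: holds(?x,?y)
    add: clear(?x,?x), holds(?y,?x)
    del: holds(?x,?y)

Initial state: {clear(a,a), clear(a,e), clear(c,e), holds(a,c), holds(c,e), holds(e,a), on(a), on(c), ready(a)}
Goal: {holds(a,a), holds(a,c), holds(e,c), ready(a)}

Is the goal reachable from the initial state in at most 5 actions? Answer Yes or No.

Yes

1. move(a,e)  →  {above(a), clear(a,a), clear(a,e), clear(c,e), holds(a,c), holds(c,e), on(a), on(c)}
2. grab(a)  →  {clear(a,a), clear(a,e), clear(c,e), holds(a,a), holds(a,c), holds(c,e), on(c), ready(a)}
3. step(c,e)  →  {clear(a,a), clear(a,e), clear(c,c), clear(c,e), holds(a,a), holds(a,c), holds(e,c), on(c), ready(a)}
optimal plan length = 3; 3 ≤ 5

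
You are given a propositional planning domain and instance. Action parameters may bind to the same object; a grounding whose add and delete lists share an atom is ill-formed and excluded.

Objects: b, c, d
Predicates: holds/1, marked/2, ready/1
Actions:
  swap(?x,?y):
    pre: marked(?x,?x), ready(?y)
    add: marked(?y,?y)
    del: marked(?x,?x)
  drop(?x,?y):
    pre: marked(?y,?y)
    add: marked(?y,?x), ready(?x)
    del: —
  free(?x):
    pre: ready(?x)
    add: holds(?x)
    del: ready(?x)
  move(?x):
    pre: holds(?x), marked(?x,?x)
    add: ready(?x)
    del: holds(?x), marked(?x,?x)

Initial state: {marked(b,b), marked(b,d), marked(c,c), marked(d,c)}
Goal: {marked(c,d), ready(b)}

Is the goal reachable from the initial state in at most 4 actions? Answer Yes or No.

Yes

1. drop(b,b)  →  {marked(b,b), marked(b,d), marked(c,c), marked(d,c), ready(b)}
2. drop(d,c)  →  {marked(b,b), marked(b,d), marked(c,c), marked(c,d), marked(d,c), ready(b), ready(d)}
optimal plan length = 2; 2 ≤ 4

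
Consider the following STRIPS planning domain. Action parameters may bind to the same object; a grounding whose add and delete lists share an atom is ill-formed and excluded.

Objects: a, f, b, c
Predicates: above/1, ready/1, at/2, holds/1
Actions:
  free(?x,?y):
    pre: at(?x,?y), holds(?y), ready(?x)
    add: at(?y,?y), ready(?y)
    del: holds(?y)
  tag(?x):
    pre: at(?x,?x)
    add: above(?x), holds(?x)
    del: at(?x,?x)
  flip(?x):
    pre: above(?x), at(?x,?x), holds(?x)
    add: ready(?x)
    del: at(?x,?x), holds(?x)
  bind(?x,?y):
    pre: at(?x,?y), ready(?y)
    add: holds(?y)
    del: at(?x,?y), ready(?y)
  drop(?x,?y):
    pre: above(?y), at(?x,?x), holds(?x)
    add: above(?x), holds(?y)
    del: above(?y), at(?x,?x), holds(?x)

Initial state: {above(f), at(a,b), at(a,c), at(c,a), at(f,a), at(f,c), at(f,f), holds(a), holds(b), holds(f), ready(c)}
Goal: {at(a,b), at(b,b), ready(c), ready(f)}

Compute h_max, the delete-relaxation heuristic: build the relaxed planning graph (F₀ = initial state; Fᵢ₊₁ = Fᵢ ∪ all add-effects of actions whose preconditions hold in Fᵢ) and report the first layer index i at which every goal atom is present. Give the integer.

2

F0 = init (11 atoms)
F1 = F0 ∪ {at(a,a), holds(c), ready(a), ready(f)}  (15 atoms)
F2 = F1 ∪ {above(a), at(b,b), at(c,c), ready(b)}  (19 atoms)
goal ⊆ F2  ⇒  h_max = 2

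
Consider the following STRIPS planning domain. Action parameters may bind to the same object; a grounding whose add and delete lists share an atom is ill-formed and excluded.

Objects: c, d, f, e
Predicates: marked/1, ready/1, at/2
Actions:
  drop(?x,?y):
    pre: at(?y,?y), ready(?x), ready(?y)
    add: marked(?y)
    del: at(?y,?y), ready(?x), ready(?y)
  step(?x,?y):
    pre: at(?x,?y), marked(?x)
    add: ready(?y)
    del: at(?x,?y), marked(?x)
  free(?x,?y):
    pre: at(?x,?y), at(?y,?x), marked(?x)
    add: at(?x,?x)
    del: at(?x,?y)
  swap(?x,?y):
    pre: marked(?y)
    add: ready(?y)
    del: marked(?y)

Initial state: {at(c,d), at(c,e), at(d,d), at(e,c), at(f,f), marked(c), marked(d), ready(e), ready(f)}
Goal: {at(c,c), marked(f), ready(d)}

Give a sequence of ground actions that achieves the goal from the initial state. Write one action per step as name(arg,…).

drop(f,f); step(d,d); free(c,e)

1. drop(f,f)  →  {at(c,d), at(c,e), at(d,d), at(e,c), marked(c), marked(d), marked(f), ready(e)}
2. step(d,d)  →  {at(c,d), at(c,e), at(e,c), marked(c), marked(f), ready(d), ready(e)}
3. free(c,e)  →  {at(c,c), at(c,d), at(e,c), marked(c), marked(f), ready(d), ready(e)}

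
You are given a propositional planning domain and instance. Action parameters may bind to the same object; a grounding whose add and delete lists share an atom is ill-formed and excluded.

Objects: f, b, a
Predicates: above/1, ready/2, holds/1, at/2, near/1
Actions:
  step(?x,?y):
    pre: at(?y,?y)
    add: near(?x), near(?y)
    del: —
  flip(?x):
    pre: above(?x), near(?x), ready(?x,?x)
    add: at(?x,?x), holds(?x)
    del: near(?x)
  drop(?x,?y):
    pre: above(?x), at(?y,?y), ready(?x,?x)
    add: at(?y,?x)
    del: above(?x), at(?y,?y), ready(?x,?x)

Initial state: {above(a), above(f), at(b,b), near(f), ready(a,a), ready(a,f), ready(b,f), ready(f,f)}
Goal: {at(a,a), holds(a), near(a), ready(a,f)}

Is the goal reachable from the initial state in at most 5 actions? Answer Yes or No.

Yes

1. step(a,b)  →  {above(a), above(f), at(b,b), near(a), near(b), near(f), ready(a,a), ready(a,f), ready(b,f), ready(f,f)}
2. flip(a)  →  {above(a), above(f), at(a,a), at(b,b), holds(a), near(b), near(f), ready(a,a), ready(a,f), ready(b,f), ready(f,f)}
3. step(f,a)  →  {above(a), above(f), at(a,a), at(b,b), holds(a), near(a), near(b), near(f), ready(a,a), ready(a,f), ready(b,f), ready(f,f)}
optimal plan length = 3; 3 ≤ 5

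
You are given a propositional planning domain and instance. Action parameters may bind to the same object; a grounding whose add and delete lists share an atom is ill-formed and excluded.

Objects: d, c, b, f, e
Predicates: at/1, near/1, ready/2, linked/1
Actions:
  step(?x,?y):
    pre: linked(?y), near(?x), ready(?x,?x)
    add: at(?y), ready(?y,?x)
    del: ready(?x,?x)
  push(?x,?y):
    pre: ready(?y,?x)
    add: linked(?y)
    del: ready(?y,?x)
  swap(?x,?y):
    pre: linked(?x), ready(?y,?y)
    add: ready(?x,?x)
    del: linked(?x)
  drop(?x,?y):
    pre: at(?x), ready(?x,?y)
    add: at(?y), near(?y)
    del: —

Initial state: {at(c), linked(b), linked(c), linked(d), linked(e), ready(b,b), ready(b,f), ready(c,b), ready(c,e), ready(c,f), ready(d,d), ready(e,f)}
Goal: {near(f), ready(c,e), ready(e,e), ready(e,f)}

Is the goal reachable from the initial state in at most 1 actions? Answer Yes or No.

No

1. swap(e,d)  →  {at(c), linked(b), linked(c), linked(d), ready(b,b), ready(b,f), ready(c,b), ready(c,e), ready(c,f), ready(d,d), ready(e,e), ready(e,f)}
2. drop(c,f)  →  {at(c), at(f), linked(b), linked(c), linked(d), near(f), ready(b,b), ready(b,f), ready(c,b), ready(c,e), ready(c,f), ready(d,d), ready(e,e), ready(e,f)}
optimal plan length = 2; 2 > 1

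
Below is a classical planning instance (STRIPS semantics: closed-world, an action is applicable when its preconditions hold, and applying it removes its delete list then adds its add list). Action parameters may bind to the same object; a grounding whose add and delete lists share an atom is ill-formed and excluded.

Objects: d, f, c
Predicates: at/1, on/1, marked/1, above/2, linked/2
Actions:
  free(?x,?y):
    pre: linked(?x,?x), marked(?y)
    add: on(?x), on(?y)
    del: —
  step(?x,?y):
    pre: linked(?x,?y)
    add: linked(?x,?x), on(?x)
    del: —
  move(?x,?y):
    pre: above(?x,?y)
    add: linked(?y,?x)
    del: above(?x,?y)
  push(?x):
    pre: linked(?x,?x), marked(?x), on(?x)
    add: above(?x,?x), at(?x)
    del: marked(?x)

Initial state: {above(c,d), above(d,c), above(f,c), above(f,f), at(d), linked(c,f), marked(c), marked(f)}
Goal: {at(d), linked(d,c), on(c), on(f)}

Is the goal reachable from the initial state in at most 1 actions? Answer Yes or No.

No

1. step(c,f)  →  {above(c,d), above(d,c), above(f,c), above(f,f), at(d), linked(c,c), linked(c,f), marked(c), marked(f), on(c)}
2. free(c,f)  →  {above(c,d), above(d,c), above(f,c), above(f,f), at(d), linked(c,c), linked(c,f), marked(c), marked(f), on(c), on(f)}
3. move(c,d)  →  {above(d,c), above(f,c), above(f,f), at(d), linked(c,c), linked(c,f), linked(d,c), marked(c), marked(f), on(c), on(f)}
optimal plan length = 3; 3 > 1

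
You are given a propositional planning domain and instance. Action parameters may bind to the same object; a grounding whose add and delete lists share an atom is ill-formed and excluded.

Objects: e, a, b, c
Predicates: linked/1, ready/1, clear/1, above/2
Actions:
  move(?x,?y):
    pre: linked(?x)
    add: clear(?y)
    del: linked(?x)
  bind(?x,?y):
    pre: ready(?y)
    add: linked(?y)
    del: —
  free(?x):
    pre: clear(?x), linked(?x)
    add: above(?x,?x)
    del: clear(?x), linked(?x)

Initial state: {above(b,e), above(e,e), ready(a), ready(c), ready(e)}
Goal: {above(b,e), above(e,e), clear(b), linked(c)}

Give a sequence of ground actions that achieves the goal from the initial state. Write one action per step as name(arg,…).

1. bind(e,e)  →  {above(b,e), above(e,e), linked(e), ready(a), ready(c), ready(e)}
2. move(e,b)  →  {above(b,e), above(e,e), clear(b), ready(a), ready(c), ready(e)}
3. bind(e,c)  →  {above(b,e), above(e,e), clear(b), linked(c), ready(a), ready(c), ready(e)}

bind(e,e); move(e,b); bind(e,c)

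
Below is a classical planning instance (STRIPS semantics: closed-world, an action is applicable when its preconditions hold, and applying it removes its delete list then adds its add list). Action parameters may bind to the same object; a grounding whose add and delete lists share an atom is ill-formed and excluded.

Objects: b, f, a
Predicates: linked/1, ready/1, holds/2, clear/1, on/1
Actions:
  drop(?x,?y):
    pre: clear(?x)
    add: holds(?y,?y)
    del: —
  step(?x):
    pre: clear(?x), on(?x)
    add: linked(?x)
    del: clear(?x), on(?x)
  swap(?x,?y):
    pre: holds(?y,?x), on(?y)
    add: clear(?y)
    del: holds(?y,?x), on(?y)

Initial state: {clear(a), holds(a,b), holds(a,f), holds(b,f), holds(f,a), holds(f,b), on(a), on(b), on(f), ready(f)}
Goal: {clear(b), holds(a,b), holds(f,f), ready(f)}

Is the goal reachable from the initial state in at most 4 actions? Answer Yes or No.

Yes

1. drop(a,f)  →  {clear(a), holds(a,b), holds(a,f), holds(b,f), holds(f,a), holds(f,b), holds(f,f), on(a), on(b), on(f), ready(f)}
2. swap(f,b)  →  {clear(a), clear(b), holds(a,b), holds(a,f), holds(f,a), holds(f,b), holds(f,f), on(a), on(f), ready(f)}
optimal plan length = 2; 2 ≤ 4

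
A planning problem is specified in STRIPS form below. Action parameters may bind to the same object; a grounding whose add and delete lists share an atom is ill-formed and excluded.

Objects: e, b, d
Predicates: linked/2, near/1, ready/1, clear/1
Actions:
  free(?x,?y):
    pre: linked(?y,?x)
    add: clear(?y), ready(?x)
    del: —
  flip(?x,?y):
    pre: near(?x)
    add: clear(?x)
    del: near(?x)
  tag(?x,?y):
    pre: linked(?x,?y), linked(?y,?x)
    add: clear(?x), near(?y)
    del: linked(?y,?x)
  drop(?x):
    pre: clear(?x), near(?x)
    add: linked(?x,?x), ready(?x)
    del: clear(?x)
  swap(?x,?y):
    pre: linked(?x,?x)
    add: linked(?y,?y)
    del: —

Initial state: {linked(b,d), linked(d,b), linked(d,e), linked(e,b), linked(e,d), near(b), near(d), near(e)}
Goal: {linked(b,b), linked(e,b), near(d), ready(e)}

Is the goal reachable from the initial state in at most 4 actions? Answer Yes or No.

Yes

1. free(e,d)  →  {clear(d), linked(b,d), linked(d,b), linked(d,e), linked(e,b), linked(e,d), near(b), near(d), near(e), ready(e)}
2. free(d,b)  →  {clear(b), clear(d), linked(b,d), linked(d,b), linked(d,e), linked(e,b), linked(e,d), near(b), near(d), near(e), ready(d), ready(e)}
3. drop(b)  →  {clear(d), linked(b,b), linked(b,d), linked(d,b), linked(d,e), linked(e,b), linked(e,d), near(b), near(d), near(e), ready(b), ready(d), ready(e)}
optimal plan length = 3; 3 ≤ 4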